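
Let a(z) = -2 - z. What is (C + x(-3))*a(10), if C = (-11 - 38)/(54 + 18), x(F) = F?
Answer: 265/6 ≈ 44.167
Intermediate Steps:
C = -49/72 ≈ -0.68056
(C + x(-3))*a(10) = (-49/72 - 3)*(-2 - 1*10) = -265*(-2 - 10)/72 = -265/72*(-12) = 265/6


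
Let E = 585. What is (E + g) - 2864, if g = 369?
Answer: -1910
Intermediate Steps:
(E + g) - 2864 = (585 + 369) - 2864 = 954 - 2864 = -1910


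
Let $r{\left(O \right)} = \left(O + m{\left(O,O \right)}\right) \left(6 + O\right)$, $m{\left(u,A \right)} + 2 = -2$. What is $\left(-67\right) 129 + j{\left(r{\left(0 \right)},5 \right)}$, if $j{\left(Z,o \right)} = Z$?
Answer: $-8667$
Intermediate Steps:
$m{\left(u,A \right)} = -4$ ($m{\left(u,A \right)} = -2 - 2 = -4$)
$r{\left(O \right)} = \left(-4 + O\right) \left(6 + O\right)$ ($r{\left(O \right)} = \left(O - 4\right) \left(6 + O\right) = \left(-4 + O\right) \left(6 + O\right)$)
$\left(-67\right) 129 + j{\left(r{\left(0 \right)},5 \right)} = \left(-67\right) 129 + \left(-24 + 0^{2} + 2 \cdot 0\right) = -8643 + \left(-24 + 0 + 0\right) = -8643 - 24 = -8667$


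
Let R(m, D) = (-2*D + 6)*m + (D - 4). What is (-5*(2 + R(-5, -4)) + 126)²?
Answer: 256036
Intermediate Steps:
R(m, D) = -4 + D + m*(6 - 2*D) (R(m, D) = (6 - 2*D)*m + (-4 + D) = m*(6 - 2*D) + (-4 + D) = -4 + D + m*(6 - 2*D))
(-5*(2 + R(-5, -4)) + 126)² = (-5*(2 + (-4 - 4 + 6*(-5) - 2*(-4)*(-5))) + 126)² = (-5*(2 + (-4 - 4 - 30 - 40)) + 126)² = (-5*(2 - 78) + 126)² = (-5*(-76) + 126)² = (380 + 126)² = 506² = 256036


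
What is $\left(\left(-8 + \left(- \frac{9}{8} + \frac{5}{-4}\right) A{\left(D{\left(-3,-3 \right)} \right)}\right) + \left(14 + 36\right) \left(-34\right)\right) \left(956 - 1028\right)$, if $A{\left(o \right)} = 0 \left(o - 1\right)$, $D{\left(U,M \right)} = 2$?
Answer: $122976$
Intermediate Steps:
$A{\left(o \right)} = 0$ ($A{\left(o \right)} = 0 \left(-1 + o\right) = 0$)
$\left(\left(-8 + \left(- \frac{9}{8} + \frac{5}{-4}\right) A{\left(D{\left(-3,-3 \right)} \right)}\right) + \left(14 + 36\right) \left(-34\right)\right) \left(956 - 1028\right) = \left(\left(-8 + \left(- \frac{9}{8} + \frac{5}{-4}\right) 0\right) + \left(14 + 36\right) \left(-34\right)\right) \left(956 - 1028\right) = \left(\left(-8 + \left(\left(-9\right) \frac{1}{8} + 5 \left(- \frac{1}{4}\right)\right) 0\right) + 50 \left(-34\right)\right) \left(-72\right) = \left(\left(-8 + \left(- \frac{9}{8} - \frac{5}{4}\right) 0\right) - 1700\right) \left(-72\right) = \left(\left(-8 - 0\right) - 1700\right) \left(-72\right) = \left(\left(-8 + 0\right) - 1700\right) \left(-72\right) = \left(-8 - 1700\right) \left(-72\right) = \left(-1708\right) \left(-72\right) = 122976$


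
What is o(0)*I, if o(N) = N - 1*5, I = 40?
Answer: -200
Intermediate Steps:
o(N) = -5 + N (o(N) = N - 5 = -5 + N)
o(0)*I = (-5 + 0)*40 = -5*40 = -200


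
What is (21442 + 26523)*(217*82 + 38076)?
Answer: 2679804550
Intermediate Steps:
(21442 + 26523)*(217*82 + 38076) = 47965*(17794 + 38076) = 47965*55870 = 2679804550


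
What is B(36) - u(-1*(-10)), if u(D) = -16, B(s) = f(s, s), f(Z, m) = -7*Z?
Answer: -236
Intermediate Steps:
B(s) = -7*s
B(36) - u(-1*(-10)) = -7*36 - 1*(-16) = -252 + 16 = -236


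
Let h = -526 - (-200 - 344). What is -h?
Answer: -18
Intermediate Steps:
h = 18 (h = -526 - 1*(-544) = -526 + 544 = 18)
-h = -1*18 = -18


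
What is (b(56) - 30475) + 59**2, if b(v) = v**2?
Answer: -23858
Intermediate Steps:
(b(56) - 30475) + 59**2 = (56**2 - 30475) + 59**2 = (3136 - 30475) + 3481 = -27339 + 3481 = -23858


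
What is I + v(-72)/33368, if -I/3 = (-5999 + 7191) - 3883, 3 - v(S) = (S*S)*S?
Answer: 269753115/33368 ≈ 8084.2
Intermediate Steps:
v(S) = 3 - S³ (v(S) = 3 - S*S*S = 3 - S²*S = 3 - S³)
I = 8073 (I = -3*((-5999 + 7191) - 3883) = -3*(1192 - 3883) = -3*(-2691) = 8073)
I + v(-72)/33368 = 8073 + (3 - 1*(-72)³)/33368 = 8073 + (3 - 1*(-373248))*(1/33368) = 8073 + (3 + 373248)*(1/33368) = 8073 + 373251*(1/33368) = 8073 + 373251/33368 = 269753115/33368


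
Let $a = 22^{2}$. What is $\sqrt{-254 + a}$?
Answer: $\sqrt{230} \approx 15.166$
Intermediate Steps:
$a = 484$
$\sqrt{-254 + a} = \sqrt{-254 + 484} = \sqrt{230}$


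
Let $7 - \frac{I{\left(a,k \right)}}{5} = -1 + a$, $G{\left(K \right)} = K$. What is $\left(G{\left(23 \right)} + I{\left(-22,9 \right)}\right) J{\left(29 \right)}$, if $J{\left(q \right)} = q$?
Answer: $5017$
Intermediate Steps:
$I{\left(a,k \right)} = 40 - 5 a$ ($I{\left(a,k \right)} = 35 - 5 \left(-1 + a\right) = 35 - \left(-5 + 5 a\right) = 40 - 5 a$)
$\left(G{\left(23 \right)} + I{\left(-22,9 \right)}\right) J{\left(29 \right)} = \left(23 + \left(40 - -110\right)\right) 29 = \left(23 + \left(40 + 110\right)\right) 29 = \left(23 + 150\right) 29 = 173 \cdot 29 = 5017$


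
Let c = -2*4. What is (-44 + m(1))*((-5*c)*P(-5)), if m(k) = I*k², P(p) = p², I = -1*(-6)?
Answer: -38000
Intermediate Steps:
c = -8
I = 6
m(k) = 6*k²
(-44 + m(1))*((-5*c)*P(-5)) = (-44 + 6*1²)*(-5*(-8)*(-5)²) = (-44 + 6*1)*(40*25) = (-44 + 6)*1000 = -38*1000 = -38000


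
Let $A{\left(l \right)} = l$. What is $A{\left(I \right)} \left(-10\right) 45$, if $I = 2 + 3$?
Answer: $-2250$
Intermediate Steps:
$I = 5$
$A{\left(I \right)} \left(-10\right) 45 = 5 \left(-10\right) 45 = \left(-50\right) 45 = -2250$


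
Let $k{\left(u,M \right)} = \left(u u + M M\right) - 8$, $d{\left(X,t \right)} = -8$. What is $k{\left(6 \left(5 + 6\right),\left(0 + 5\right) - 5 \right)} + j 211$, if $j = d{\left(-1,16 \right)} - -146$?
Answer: $33466$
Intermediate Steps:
$k{\left(u,M \right)} = -8 + M^{2} + u^{2}$ ($k{\left(u,M \right)} = \left(u^{2} + M^{2}\right) - 8 = \left(M^{2} + u^{2}\right) - 8 = -8 + M^{2} + u^{2}$)
$j = 138$ ($j = -8 - -146 = -8 + 146 = 138$)
$k{\left(6 \left(5 + 6\right),\left(0 + 5\right) - 5 \right)} + j 211 = \left(-8 + \left(\left(0 + 5\right) - 5\right)^{2} + \left(6 \left(5 + 6\right)\right)^{2}\right) + 138 \cdot 211 = \left(-8 + \left(5 - 5\right)^{2} + \left(6 \cdot 11\right)^{2}\right) + 29118 = \left(-8 + 0^{2} + 66^{2}\right) + 29118 = \left(-8 + 0 + 4356\right) + 29118 = 4348 + 29118 = 33466$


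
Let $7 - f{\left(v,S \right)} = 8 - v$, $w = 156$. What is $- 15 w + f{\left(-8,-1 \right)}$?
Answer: $-2349$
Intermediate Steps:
$f{\left(v,S \right)} = -1 + v$ ($f{\left(v,S \right)} = 7 - \left(8 - v\right) = 7 + \left(-8 + v\right) = -1 + v$)
$- 15 w + f{\left(-8,-1 \right)} = \left(-15\right) 156 - 9 = -2340 - 9 = -2349$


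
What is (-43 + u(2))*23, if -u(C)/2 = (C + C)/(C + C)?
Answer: -1035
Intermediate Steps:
u(C) = -2 (u(C) = -2*(C + C)/(C + C) = -2*2*C/(2*C) = -2*2*C*1/(2*C) = -2*1 = -2)
(-43 + u(2))*23 = (-43 - 2)*23 = -45*23 = -1035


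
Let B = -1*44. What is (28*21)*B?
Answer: -25872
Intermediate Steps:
B = -44
(28*21)*B = (28*21)*(-44) = 588*(-44) = -25872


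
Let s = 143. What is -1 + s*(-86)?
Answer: -12299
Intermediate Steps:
-1 + s*(-86) = -1 + 143*(-86) = -1 - 12298 = -12299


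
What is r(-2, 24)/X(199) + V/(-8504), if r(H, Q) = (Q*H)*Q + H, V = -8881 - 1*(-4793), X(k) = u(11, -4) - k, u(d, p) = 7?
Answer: 662407/102048 ≈ 6.4911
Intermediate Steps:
X(k) = 7 - k
V = -4088 (V = -8881 + 4793 = -4088)
r(H, Q) = H + H*Q² (r(H, Q) = (H*Q)*Q + H = H*Q² + H = H + H*Q²)
r(-2, 24)/X(199) + V/(-8504) = (-2*(1 + 24²))/(7 - 1*199) - 4088/(-8504) = (-2*(1 + 576))/(7 - 199) - 4088*(-1/8504) = -2*577/(-192) + 511/1063 = -1154*(-1/192) + 511/1063 = 577/96 + 511/1063 = 662407/102048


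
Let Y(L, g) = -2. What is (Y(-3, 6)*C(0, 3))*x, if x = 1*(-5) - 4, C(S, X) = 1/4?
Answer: 9/2 ≈ 4.5000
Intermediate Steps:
C(S, X) = 1/4
x = -9 (x = -5 - 4 = -9)
(Y(-3, 6)*C(0, 3))*x = -2*1/4*(-9) = -1/2*(-9) = 9/2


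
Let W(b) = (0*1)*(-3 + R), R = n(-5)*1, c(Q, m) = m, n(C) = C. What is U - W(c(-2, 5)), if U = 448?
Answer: 448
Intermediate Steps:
R = -5 (R = -5*1 = -5)
W(b) = 0 (W(b) = (0*1)*(-3 - 5) = 0*(-8) = 0)
U - W(c(-2, 5)) = 448 - 1*0 = 448 + 0 = 448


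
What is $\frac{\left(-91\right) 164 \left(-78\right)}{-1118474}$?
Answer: $- \frac{83148}{79891} \approx -1.0408$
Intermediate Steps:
$\frac{\left(-91\right) 164 \left(-78\right)}{-1118474} = \left(-14924\right) \left(-78\right) \left(- \frac{1}{1118474}\right) = 1164072 \left(- \frac{1}{1118474}\right) = - \frac{83148}{79891}$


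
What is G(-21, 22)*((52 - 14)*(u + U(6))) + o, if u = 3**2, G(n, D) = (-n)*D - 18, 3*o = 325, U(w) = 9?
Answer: 911413/3 ≈ 3.0380e+5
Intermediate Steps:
o = 325/3 (o = (1/3)*325 = 325/3 ≈ 108.33)
G(n, D) = -18 - D*n (G(n, D) = -D*n - 18 = -18 - D*n)
u = 9
G(-21, 22)*((52 - 14)*(u + U(6))) + o = (-18 - 1*22*(-21))*((52 - 14)*(9 + 9)) + 325/3 = (-18 + 462)*(38*18) + 325/3 = 444*684 + 325/3 = 303696 + 325/3 = 911413/3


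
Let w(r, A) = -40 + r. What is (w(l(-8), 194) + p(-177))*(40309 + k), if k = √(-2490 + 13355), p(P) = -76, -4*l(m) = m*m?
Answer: -5320788 - 132*√10865 ≈ -5.3345e+6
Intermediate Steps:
l(m) = -m²/4 (l(m) = -m*m/4 = -m²/4)
k = √10865 ≈ 104.24
(w(l(-8), 194) + p(-177))*(40309 + k) = ((-40 - ¼*(-8)²) - 76)*(40309 + √10865) = ((-40 - ¼*64) - 76)*(40309 + √10865) = ((-40 - 16) - 76)*(40309 + √10865) = (-56 - 76)*(40309 + √10865) = -132*(40309 + √10865) = -5320788 - 132*√10865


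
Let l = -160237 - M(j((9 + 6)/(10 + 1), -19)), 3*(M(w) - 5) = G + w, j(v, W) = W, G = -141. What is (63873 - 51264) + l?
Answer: -442739/3 ≈ -1.4758e+5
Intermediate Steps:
M(w) = -42 + w/3 (M(w) = 5 + (-141 + w)/3 = 5 + (-47 + w/3) = -42 + w/3)
l = -480566/3 (l = -160237 - (-42 + (⅓)*(-19)) = -160237 - (-42 - 19/3) = -160237 - 1*(-145/3) = -160237 + 145/3 = -480566/3 ≈ -1.6019e+5)
(63873 - 51264) + l = (63873 - 51264) - 480566/3 = 12609 - 480566/3 = -442739/3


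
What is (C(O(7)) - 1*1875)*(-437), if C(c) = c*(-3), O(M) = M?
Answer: 828552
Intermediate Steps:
C(c) = -3*c
(C(O(7)) - 1*1875)*(-437) = (-3*7 - 1*1875)*(-437) = (-21 - 1875)*(-437) = -1896*(-437) = 828552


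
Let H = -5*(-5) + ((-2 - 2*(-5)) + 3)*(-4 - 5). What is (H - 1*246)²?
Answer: 102400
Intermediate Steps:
H = -74 (H = 25 + ((-2 + 10) + 3)*(-9) = 25 + (8 + 3)*(-9) = 25 + 11*(-9) = 25 - 99 = -74)
(H - 1*246)² = (-74 - 1*246)² = (-74 - 246)² = (-320)² = 102400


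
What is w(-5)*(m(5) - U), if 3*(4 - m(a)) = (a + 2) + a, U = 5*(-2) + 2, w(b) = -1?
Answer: -8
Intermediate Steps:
U = -8 (U = -10 + 2 = -8)
m(a) = 10/3 - 2*a/3 (m(a) = 4 - ((a + 2) + a)/3 = 4 - ((2 + a) + a)/3 = 4 - (2 + 2*a)/3 = 4 + (-⅔ - 2*a/3) = 10/3 - 2*a/3)
w(-5)*(m(5) - U) = -((10/3 - ⅔*5) - 1*(-8)) = -((10/3 - 10/3) + 8) = -(0 + 8) = -1*8 = -8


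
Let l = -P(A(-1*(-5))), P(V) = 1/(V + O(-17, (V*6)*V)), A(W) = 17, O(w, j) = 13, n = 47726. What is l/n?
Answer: -1/1431780 ≈ -6.9843e-7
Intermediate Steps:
P(V) = 1/(13 + V) (P(V) = 1/(V + 13) = 1/(13 + V))
l = -1/30 (l = -1/(13 + 17) = -1/30 ≈ -0.033333)
l/n = -1/30/47726 = -1/30*1/47726 = -1/1431780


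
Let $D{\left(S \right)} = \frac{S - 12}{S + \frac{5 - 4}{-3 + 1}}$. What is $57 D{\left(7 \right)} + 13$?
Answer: $- \frac{401}{13} \approx -30.846$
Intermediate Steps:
$D{\left(S \right)} = \frac{-12 + S}{- \frac{1}{2} + S}$ ($D{\left(S \right)} = \frac{-12 + S}{S + 1 \frac{1}{-2}} = \frac{-12 + S}{S + 1 \left(- \frac{1}{2}\right)} = \frac{-12 + S}{S - \frac{1}{2}} = \frac{-12 + S}{- \frac{1}{2} + S}$)
$57 D{\left(7 \right)} + 13 = 57 \frac{2 \left(-12 + 7\right)}{-1 + 2 \cdot 7} + 13 = 57 \cdot 2 \frac{1}{-1 + 14} \left(-5\right) + 13 = 57 \cdot 2 \cdot \frac{1}{13} \left(-5\right) + 13 = 57 \left(- \frac{10}{13}\right) + 13 = - \frac{570}{13} + 13 = - \frac{401}{13}$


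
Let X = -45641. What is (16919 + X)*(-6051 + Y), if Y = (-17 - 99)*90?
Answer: 473654502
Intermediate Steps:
Y = -10440 (Y = -116*90 = -10440)
(16919 + X)*(-6051 + Y) = (16919 - 45641)*(-6051 - 10440) = -28722*(-16491) = 473654502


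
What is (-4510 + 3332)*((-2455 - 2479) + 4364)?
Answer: 671460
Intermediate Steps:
(-4510 + 3332)*((-2455 - 2479) + 4364) = -1178*(-4934 + 4364) = -1178*(-570) = 671460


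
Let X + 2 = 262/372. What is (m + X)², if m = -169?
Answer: 1003305625/34596 ≈ 29001.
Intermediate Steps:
X = -241/186 (X = -2 + 262/372 = -2 + 262*(1/372) = -2 + 131/186 = -241/186 ≈ -1.2957)
(m + X)² = (-169 - 241/186)² = (-31675/186)² = 1003305625/34596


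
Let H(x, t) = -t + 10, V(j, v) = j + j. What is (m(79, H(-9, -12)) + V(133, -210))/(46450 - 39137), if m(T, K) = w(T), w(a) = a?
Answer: 345/7313 ≈ 0.047176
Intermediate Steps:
V(j, v) = 2*j
H(x, t) = 10 - t
m(T, K) = T
(m(79, H(-9, -12)) + V(133, -210))/(46450 - 39137) = (79 + 2*133)/(46450 - 39137) = (79 + 266)/7313 = 345*(1/7313) = 345/7313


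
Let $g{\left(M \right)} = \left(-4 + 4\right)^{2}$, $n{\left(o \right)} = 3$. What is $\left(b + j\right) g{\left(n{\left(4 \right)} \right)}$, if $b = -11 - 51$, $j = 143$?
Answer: $0$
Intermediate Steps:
$g{\left(M \right)} = 0$ ($g{\left(M \right)} = 0^{2} = 0$)
$b = -62$ ($b = -11 - 51 = -62$)
$\left(b + j\right) g{\left(n{\left(4 \right)} \right)} = \left(-62 + 143\right) 0 = 81 \cdot 0 = 0$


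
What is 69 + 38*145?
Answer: 5579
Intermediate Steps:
69 + 38*145 = 69 + 5510 = 5579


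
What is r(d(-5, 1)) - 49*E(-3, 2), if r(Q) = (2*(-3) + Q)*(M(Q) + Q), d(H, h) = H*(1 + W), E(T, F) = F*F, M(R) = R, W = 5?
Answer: 1964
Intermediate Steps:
E(T, F) = F²
d(H, h) = 6*H (d(H, h) = H*(1 + 5) = H*6 = 6*H)
r(Q) = 2*Q*(-6 + Q) (r(Q) = (2*(-3) + Q)*(Q + Q) = (-6 + Q)*(2*Q) = 2*Q*(-6 + Q))
r(d(-5, 1)) - 49*E(-3, 2) = 2*(6*(-5))*(-6 + 6*(-5)) - 49*2² = 2*(-30)*(-6 - 30) - 49*4 = 2*(-30)*(-36) - 196 = 2160 - 196 = 1964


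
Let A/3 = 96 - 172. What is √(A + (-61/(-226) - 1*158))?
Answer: 5*I*√788062/226 ≈ 19.64*I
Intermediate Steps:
A = -228 (A = 3*(96 - 172) = 3*(-76) = -228)
√(A + (-61/(-226) - 1*158)) = √(-228 + (-61/(-226) - 1*158)) = √(-228 + (-61*(-1/226) - 158)) = √(-228 + (61/226 - 158)) = √(-228 - 35647/226) = √(-87175/226) = 5*I*√788062/226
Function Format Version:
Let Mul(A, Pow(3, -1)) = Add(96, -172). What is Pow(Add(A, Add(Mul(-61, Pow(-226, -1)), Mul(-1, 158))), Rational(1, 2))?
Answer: Mul(Rational(5, 226), I, Pow(788062, Rational(1, 2))) ≈ Mul(19.640, I)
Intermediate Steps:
A = -228 (A = Mul(3, Add(96, -172)) = Mul(3, -76) = -228)
Pow(Add(A, Add(Mul(-61, Pow(-226, -1)), Mul(-1, 158))), Rational(1, 2)) = Pow(Add(-228, Add(Mul(-61, Pow(-226, -1)), Mul(-1, 158))), Rational(1, 2)) = Pow(Add(-228, Add(Mul(-61, Rational(-1, 226)), -158)), Rational(1, 2)) = Pow(Add(-228, Add(Rational(61, 226), -158)), Rational(1, 2)) = Pow(Add(-228, Rational(-35647, 226)), Rational(1, 2)) = Pow(Rational(-87175, 226), Rational(1, 2)) = Mul(Rational(5, 226), I, Pow(788062, Rational(1, 2)))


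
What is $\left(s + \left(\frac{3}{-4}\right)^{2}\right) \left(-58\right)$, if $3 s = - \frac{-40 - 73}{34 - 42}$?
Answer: $\frac{5771}{24} \approx 240.46$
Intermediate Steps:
$s = - \frac{113}{24}$ ($s = \frac{\left(-1\right) \frac{-40 - 73}{34 - 42}}{3} = \frac{\left(-1\right) \left(- \frac{113}{-8}\right)}{3} = \frac{\left(-1\right) \left(\left(-113\right) \left(- \frac{1}{8}\right)\right)}{3} = \frac{\left(-1\right) \frac{113}{8}}{3} = \frac{1}{3} \left(- \frac{113}{8}\right) = - \frac{113}{24} \approx -4.7083$)
$\left(s + \left(\frac{3}{-4}\right)^{2}\right) \left(-58\right) = \left(- \frac{113}{24} + \left(\frac{3}{-4}\right)^{2}\right) \left(-58\right) = \left(- \frac{113}{24} + \left(3 \left(- \frac{1}{4}\right)\right)^{2}\right) \left(-58\right) = \left(- \frac{113}{24} + \left(- \frac{3}{4}\right)^{2}\right) \left(-58\right) = \left(- \frac{113}{24} + \frac{9}{16}\right) \left(-58\right) = \left(- \frac{199}{48}\right) \left(-58\right) = \frac{5771}{24}$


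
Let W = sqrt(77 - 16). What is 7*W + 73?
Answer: 73 + 7*sqrt(61) ≈ 127.67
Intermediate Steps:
W = sqrt(61) ≈ 7.8102
7*W + 73 = 7*sqrt(61) + 73 = 73 + 7*sqrt(61)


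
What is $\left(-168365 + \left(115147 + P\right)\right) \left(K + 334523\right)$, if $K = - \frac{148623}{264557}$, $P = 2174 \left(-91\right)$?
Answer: $- \frac{22218165437827776}{264557} \approx -8.3983 \cdot 10^{10}$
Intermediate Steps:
$P = -197834$
$K = - \frac{148623}{264557}$ ($K = \left(-148623\right) \frac{1}{264557} = - \frac{148623}{264557} \approx -0.56178$)
$\left(-168365 + \left(115147 + P\right)\right) \left(K + 334523\right) = \left(-168365 + \left(115147 - 197834\right)\right) \left(- \frac{148623}{264557} + 334523\right) = \left(-168365 - 82687\right) \frac{88500252688}{264557} = \left(-251052\right) \frac{88500252688}{264557} = - \frac{22218165437827776}{264557}$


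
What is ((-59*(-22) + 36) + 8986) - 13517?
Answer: -3197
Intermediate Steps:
((-59*(-22) + 36) + 8986) - 13517 = ((1298 + 36) + 8986) - 13517 = (1334 + 8986) - 13517 = 10320 - 13517 = -3197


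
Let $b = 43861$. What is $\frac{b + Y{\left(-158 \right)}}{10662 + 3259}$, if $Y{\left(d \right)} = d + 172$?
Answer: $\frac{43875}{13921} \approx 3.1517$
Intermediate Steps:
$Y{\left(d \right)} = 172 + d$
$\frac{b + Y{\left(-158 \right)}}{10662 + 3259} = \frac{43861 + \left(172 - 158\right)}{10662 + 3259} = \frac{43861 + 14}{13921} = 43875 \cdot \frac{1}{13921} = \frac{43875}{13921}$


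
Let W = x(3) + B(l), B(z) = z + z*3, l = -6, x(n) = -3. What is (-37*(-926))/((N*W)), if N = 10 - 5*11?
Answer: 34262/1215 ≈ 28.199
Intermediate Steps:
B(z) = 4*z (B(z) = z + 3*z = 4*z)
N = -45 (N = 10 - 55 = -45)
W = -27 (W = -3 + 4*(-6) = -3 - 24 = -27)
(-37*(-926))/((N*W)) = (-37*(-926))/((-45*(-27))) = 34262/1215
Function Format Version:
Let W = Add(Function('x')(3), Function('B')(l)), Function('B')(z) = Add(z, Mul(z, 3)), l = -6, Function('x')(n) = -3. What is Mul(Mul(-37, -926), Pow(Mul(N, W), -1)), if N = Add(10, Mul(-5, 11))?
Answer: Rational(34262, 1215) ≈ 28.199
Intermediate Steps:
Function('B')(z) = Mul(4, z) (Function('B')(z) = Add(z, Mul(3, z)) = Mul(4, z))
N = -45 (N = Add(10, -55) = -45)
W = -27 (W = Add(-3, Mul(4, -6)) = Add(-3, -24) = -27)
Mul(Mul(-37, -926), Pow(Mul(N, W), -1)) = Mul(Mul(-37, -926), Pow(Mul(-45, -27), -1)) = Mul(34262, Pow(1215, -1)) = Mul(34262, Rational(1, 1215)) = Rational(34262, 1215)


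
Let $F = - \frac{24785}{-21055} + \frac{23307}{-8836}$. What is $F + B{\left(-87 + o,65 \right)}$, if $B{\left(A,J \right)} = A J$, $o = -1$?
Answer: $- \frac{212886370845}{37208396} \approx -5721.5$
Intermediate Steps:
$F = - \frac{54345725}{37208396}$ ($F = \left(-24785\right) \left(- \frac{1}{21055}\right) + 23307 \left(- \frac{1}{8836}\right) = \frac{4957}{4211} - \frac{23307}{8836} = - \frac{54345725}{37208396} \approx -1.4606$)
$F + B{\left(-87 + o,65 \right)} = - \frac{54345725}{37208396} + \left(-87 - 1\right) 65 = - \frac{54345725}{37208396} - 5720 = - \frac{212886370845}{37208396}$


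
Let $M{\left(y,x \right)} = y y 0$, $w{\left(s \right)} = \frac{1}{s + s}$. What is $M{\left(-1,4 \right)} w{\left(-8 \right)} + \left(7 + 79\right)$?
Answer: $86$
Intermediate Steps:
$w{\left(s \right)} = \frac{1}{2 s}$
$M{\left(y,x \right)} = 0$ ($M{\left(y,x \right)} = y^{2} \cdot 0 = 0$)
$M{\left(-1,4 \right)} w{\left(-8 \right)} + \left(7 + 79\right) = 0 \frac{1}{2 \left(-8\right)} + \left(7 + 79\right) = 0 \cdot \frac{1}{2} \left(- \frac{1}{8}\right) + 86 = 0 \left(- \frac{1}{16}\right) + 86 = 0 + 86 = 86$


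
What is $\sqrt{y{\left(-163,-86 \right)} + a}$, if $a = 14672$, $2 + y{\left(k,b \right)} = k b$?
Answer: $4 \sqrt{1793} \approx 169.38$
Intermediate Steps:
$y{\left(k,b \right)} = -2 + b k$ ($y{\left(k,b \right)} = -2 + k b = -2 + b k$)
$\sqrt{y{\left(-163,-86 \right)} + a} = \sqrt{\left(-2 - -14018\right) + 14672} = \sqrt{\left(-2 + 14018\right) + 14672} = \sqrt{14016 + 14672} = \sqrt{28688} = 4 \sqrt{1793}$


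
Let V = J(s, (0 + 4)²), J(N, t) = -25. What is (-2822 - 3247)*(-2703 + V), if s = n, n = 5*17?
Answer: 16556232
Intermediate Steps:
n = 85
s = 85
V = -25
(-2822 - 3247)*(-2703 + V) = (-2822 - 3247)*(-2703 - 25) = -6069*(-2728) = 16556232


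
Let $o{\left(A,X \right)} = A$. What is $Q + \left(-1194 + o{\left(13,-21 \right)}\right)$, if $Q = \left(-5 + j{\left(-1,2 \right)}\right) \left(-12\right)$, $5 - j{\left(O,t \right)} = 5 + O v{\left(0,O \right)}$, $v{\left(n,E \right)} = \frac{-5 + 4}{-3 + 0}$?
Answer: $-1125$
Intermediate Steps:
$v{\left(n,E \right)} = \frac{1}{3}$ ($v{\left(n,E \right)} = - \frac{1}{-3} = \left(-1\right) \left(- \frac{1}{3}\right) = \frac{1}{3}$)
$j{\left(O,t \right)} = - \frac{O}{3}$ ($j{\left(O,t \right)} = 5 - \left(5 + O \frac{1}{3}\right) = 5 - \left(5 + \frac{O}{3}\right) = - \frac{O}{3}$)
$Q = 56$ ($Q = \left(-5 - - \frac{1}{3}\right) \left(-12\right) = \left(-5 + \frac{1}{3}\right) \left(-12\right) = \left(- \frac{14}{3}\right) \left(-12\right) = 56$)
$Q + \left(-1194 + o{\left(13,-21 \right)}\right) = 56 + \left(-1194 + 13\right) = 56 - 1181 = -1125$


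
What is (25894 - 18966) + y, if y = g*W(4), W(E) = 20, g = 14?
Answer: 7208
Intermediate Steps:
y = 280 (y = 14*20 = 280)
(25894 - 18966) + y = (25894 - 18966) + 280 = 6928 + 280 = 7208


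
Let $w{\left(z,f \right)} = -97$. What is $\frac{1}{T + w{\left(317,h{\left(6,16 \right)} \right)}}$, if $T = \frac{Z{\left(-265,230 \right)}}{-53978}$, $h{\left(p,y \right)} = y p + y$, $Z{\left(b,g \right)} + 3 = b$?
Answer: $- \frac{26989}{2617799} \approx -0.01031$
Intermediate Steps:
$Z{\left(b,g \right)} = -3 + b$
$h{\left(p,y \right)} = y + p y$ ($h{\left(p,y \right)} = p y + y = y + p y$)
$T = \frac{134}{26989}$ ($T = \frac{-3 - 265}{-53978} = \left(-268\right) \left(- \frac{1}{53978}\right) = \frac{134}{26989} \approx 0.004965$)
$\frac{1}{T + w{\left(317,h{\left(6,16 \right)} \right)}} = \frac{1}{\frac{134}{26989} - 97} = \frac{1}{- \frac{2617799}{26989}} = - \frac{26989}{2617799}$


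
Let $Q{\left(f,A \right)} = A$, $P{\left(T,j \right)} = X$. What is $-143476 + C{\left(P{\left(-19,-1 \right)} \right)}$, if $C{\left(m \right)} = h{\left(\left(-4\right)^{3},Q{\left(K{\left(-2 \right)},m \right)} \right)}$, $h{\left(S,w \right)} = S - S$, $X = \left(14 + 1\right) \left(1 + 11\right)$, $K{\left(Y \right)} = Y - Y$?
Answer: $-143476$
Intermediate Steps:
$K{\left(Y \right)} = 0$
$X = 180$ ($X = 15 \cdot 12 = 180$)
$P{\left(T,j \right)} = 180$
$h{\left(S,w \right)} = 0$
$C{\left(m \right)} = 0$
$-143476 + C{\left(P{\left(-19,-1 \right)} \right)} = -143476 + 0 = -143476$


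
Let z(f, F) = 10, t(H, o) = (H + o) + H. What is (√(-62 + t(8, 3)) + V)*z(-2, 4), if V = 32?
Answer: 320 + 10*I*√43 ≈ 320.0 + 65.574*I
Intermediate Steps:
t(H, o) = o + 2*H
(√(-62 + t(8, 3)) + V)*z(-2, 4) = (√(-62 + (3 + 2*8)) + 32)*10 = (√(-62 + (3 + 16)) + 32)*10 = (√(-62 + 19) + 32)*10 = (√(-43) + 32)*10 = (I*√43 + 32)*10 = (32 + I*√43)*10 = 320 + 10*I*√43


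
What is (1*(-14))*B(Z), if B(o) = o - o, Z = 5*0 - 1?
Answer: 0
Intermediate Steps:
Z = -1 (Z = 0 - 1 = -1)
B(o) = 0
(1*(-14))*B(Z) = (1*(-14))*0 = -14*0 = 0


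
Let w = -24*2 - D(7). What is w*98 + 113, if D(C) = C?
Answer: -5277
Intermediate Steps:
w = -55 (w = -24*2 - 1*7 = -48 - 7 = -55)
w*98 + 113 = -55*98 + 113 = -5390 + 113 = -5277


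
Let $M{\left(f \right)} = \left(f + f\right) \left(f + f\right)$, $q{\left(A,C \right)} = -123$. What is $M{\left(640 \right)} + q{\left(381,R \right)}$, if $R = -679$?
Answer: $1638277$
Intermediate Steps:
$M{\left(f \right)} = 4 f^{2}$ ($M{\left(f \right)} = 2 f 2 f = 4 f^{2}$)
$M{\left(640 \right)} + q{\left(381,R \right)} = 4 \cdot 640^{2} - 123 = 4 \cdot 409600 - 123 = 1638400 - 123 = 1638277$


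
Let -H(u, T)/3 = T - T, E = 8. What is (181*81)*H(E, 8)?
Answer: 0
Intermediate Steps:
H(u, T) = 0 (H(u, T) = -3*(T - T) = -3*0 = 0)
(181*81)*H(E, 8) = (181*81)*0 = 14661*0 = 0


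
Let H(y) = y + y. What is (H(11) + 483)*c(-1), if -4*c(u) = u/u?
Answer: -505/4 ≈ -126.25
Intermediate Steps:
H(y) = 2*y
c(u) = -¼ (c(u) = -u/(4*u) = -¼*1 = -¼)
(H(11) + 483)*c(-1) = (2*11 + 483)*(-¼) = (22 + 483)*(-¼) = 505*(-¼) = -505/4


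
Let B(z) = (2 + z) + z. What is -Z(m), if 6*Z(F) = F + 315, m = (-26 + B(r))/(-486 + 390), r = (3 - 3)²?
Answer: -1261/24 ≈ -52.542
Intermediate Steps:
r = 0 (r = 0² = 0)
B(z) = 2 + 2*z
m = ¼ (m = (-26 + (2 + 2*0))/(-486 + 390) = (-26 + (2 + 0))/(-96) = (-26 + 2)*(-1/96) = -24*(-1/96) = ¼ ≈ 0.25000)
Z(F) = 105/2 + F/6 (Z(F) = (F + 315)/6 = (315 + F)/6 = 105/2 + F/6)
-Z(m) = -(105/2 + (⅙)*(¼)) = -(105/2 + 1/24) = -1*1261/24 = -1261/24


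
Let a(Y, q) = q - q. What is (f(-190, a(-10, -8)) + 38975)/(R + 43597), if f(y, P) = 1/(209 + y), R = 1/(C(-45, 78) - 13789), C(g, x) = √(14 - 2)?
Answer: 511541868976858182/572204251665760517 + 123421*√3/572204251665760517 ≈ 0.89398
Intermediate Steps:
a(Y, q) = 0
C(g, x) = 2*√3 (C(g, x) = √12 = 2*√3)
R = 1/(-13789 + 2*√3) (R = 1/(2*√3 - 13789) = 1/(-13789 + 2*√3) ≈ -7.2540e-5)
(f(-190, a(-10, -8)) + 38975)/(R + 43597) = (1/(209 - 190) + 38975)/((-13789/190136509 - 2*√3/190136509) + 43597) = (1/19 + 38975)/(8289381369084/190136509 - 2*√3/190136509) = 740526/(19*(8289381369084/190136509 - 2*√3/190136509))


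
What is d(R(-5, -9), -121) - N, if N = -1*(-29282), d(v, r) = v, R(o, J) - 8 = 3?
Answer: -29271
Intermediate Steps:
R(o, J) = 11 (R(o, J) = 8 + 3 = 11)
N = 29282
d(R(-5, -9), -121) - N = 11 - 1*29282 = 11 - 29282 = -29271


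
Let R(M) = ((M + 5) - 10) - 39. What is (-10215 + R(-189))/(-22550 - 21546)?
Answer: 653/2756 ≈ 0.23694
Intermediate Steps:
R(M) = -44 + M (R(M) = ((5 + M) - 10) - 39 = (-5 + M) - 39 = -44 + M)
(-10215 + R(-189))/(-22550 - 21546) = (-10215 + (-44 - 189))/(-22550 - 21546) = (-10215 - 233)/(-44096) = -10448*(-1/44096) = 653/2756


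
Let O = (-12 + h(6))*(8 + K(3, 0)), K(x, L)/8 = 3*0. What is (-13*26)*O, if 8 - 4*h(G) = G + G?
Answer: 35152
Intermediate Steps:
K(x, L) = 0 (K(x, L) = 8*(3*0) = 8*0 = 0)
h(G) = 2 - G/2 (h(G) = 2 - (G + G)/4 = 2 - G/2)
O = -104 (O = (-12 + (2 - ½*6))*(8 + 0) = (-12 + (2 - 3))*8 = (-12 - 1)*8 = -13*8 = -104)
(-13*26)*O = -13*26*(-104) = -338*(-104) = 35152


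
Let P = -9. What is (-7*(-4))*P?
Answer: -252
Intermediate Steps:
(-7*(-4))*P = -7*(-4)*(-9) = 28*(-9) = -252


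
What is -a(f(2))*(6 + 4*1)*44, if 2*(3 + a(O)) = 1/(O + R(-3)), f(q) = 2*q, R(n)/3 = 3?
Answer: 16940/13 ≈ 1303.1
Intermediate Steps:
R(n) = 9 (R(n) = 3*3 = 9)
a(O) = -3 + 1/(2*(9 + O)) (a(O) = -3 + 1/(2*(O + 9)) = -3 + 1/(2*(9 + O)))
-a(f(2))*(6 + 4*1)*44 = -((-53 - 12*2)/(2*(9 + 2*2)))*(6 + 4*1)*44 = -((-53 - 6*4)/(2*(9 + 4)))*(6 + 4)*44 = -((½)*(-53 - 24)/13)*10*44 = -((½)*(1/13)*(-77))*10*44 = -(-77/26*10)*44 = -(-385)*44/13 = -1*(-16940/13) = 16940/13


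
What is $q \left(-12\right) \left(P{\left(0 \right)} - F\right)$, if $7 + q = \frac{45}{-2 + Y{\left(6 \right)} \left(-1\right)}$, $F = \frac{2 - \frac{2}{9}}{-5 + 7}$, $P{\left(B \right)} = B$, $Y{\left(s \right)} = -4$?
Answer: $\frac{496}{3} \approx 165.33$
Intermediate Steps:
$F = \frac{8}{9}$ ($F = \frac{2 - \frac{2}{9}}{2} = \left(2 - \frac{2}{9}\right) \frac{1}{2} = \frac{16}{9} \cdot \frac{1}{2} = \frac{8}{9} \approx 0.88889$)
$q = \frac{31}{2}$ ($q = -7 + \frac{45}{-2 - -4} = -7 + \frac{45}{-2 + 4} = -7 + \frac{45}{2} = \frac{31}{2} \approx 15.5$)
$q \left(-12\right) \left(P{\left(0 \right)} - F\right) = \frac{31}{2} \left(-12\right) \left(0 - \frac{8}{9}\right) = - 186 \left(0 - \frac{8}{9}\right) = \left(-186\right) \left(- \frac{8}{9}\right) = \frac{496}{3}$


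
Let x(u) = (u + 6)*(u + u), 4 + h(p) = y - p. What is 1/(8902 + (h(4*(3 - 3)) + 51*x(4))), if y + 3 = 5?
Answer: 1/12980 ≈ 7.7042e-5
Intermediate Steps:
y = 2 (y = -3 + 5 = 2)
h(p) = -2 - p (h(p) = -4 + (2 - p) = -2 - p)
x(u) = 2*u*(6 + u) (x(u) = (6 + u)*(2*u) = 2*u*(6 + u))
1/(8902 + (h(4*(3 - 3)) + 51*x(4))) = 1/(8902 + ((-2 - 4*(3 - 3)) + 51*(2*4*(6 + 4)))) = 1/(8902 + ((-2 - 4*0) + 51*(2*4*10))) = 1/(8902 + ((-2 - 1*0) + 51*80)) = 1/(8902 + ((-2 + 0) + 4080)) = 1/(8902 + (-2 + 4080)) = 1/(8902 + 4078) = 1/12980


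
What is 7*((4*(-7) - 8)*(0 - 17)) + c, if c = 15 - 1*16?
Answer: 4283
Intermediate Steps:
c = -1 (c = 15 - 16 = -1)
7*((4*(-7) - 8)*(0 - 17)) + c = 7*((4*(-7) - 8)*(0 - 17)) - 1 = 7*((-28 - 8)*(-17)) - 1 = 7*(-36*(-17)) - 1 = 7*612 - 1 = 4284 - 1 = 4283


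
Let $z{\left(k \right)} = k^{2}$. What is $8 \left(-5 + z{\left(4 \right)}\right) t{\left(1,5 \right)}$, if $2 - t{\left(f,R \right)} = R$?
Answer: $-264$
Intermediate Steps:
$t{\left(f,R \right)} = 2 - R$
$8 \left(-5 + z{\left(4 \right)}\right) t{\left(1,5 \right)} = 8 \left(-5 + 4^{2}\right) \left(2 - 5\right) = 8 \left(-5 + 16\right) \left(2 - 5\right) = 8 \cdot 11 \left(-3\right) = 88 \left(-3\right) = -264$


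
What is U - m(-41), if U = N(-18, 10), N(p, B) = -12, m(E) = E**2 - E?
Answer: -1734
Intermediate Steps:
U = -12
U - m(-41) = -12 - (-41)*(-1 - 41) = -12 - (-41)*(-42) = -12 - 1*1722 = -12 - 1722 = -1734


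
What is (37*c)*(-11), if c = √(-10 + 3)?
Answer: -407*I*√7 ≈ -1076.8*I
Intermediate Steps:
c = I*√7 (c = √(-7) = I*√7 ≈ 2.6458*I)
(37*c)*(-11) = (37*(I*√7))*(-11) = (37*I*√7)*(-11) = -407*I*√7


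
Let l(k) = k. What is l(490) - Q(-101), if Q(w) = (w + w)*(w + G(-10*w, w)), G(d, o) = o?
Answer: -40314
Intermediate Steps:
Q(w) = 4*w² (Q(w) = (w + w)*(w + w) = (2*w)*(2*w) = 4*w²)
l(490) - Q(-101) = 490 - 4*(-101)² = 490 - 4*10201 = 490 - 1*40804 = 490 - 40804 = -40314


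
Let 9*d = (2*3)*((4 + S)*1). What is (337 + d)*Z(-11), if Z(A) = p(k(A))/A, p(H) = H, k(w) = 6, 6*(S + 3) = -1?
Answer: -6076/33 ≈ -184.12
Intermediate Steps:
S = -19/6 (S = -3 + (⅙)*(-1) = -3 - ⅙ = -19/6 ≈ -3.1667)
d = 5/9 (d = ((2*3)*((4 - 19/6)*1))/9 = (6*((⅚)*1))/9 = (6*(⅚))/9 = (⅑)*5 = 5/9 ≈ 0.55556)
Z(A) = 6/A
(337 + d)*Z(-11) = (337 + 5/9)*(6/(-11)) = 3038*(6*(-1/11))/9 = (3038/9)*(-6/11) = -6076/33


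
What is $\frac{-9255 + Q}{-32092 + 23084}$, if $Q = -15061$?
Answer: $\frac{6079}{2252} \approx 2.6994$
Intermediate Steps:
$\frac{-9255 + Q}{-32092 + 23084} = \frac{-9255 - 15061}{-32092 + 23084} = - \frac{24316}{-9008} = \left(-24316\right) \left(- \frac{1}{9008}\right) = \frac{6079}{2252}$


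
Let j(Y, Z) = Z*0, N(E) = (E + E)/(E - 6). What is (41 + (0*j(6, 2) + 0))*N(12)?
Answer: 164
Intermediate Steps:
N(E) = 2*E/(-6 + E) (N(E) = (2*E)/(-6 + E) = 2*E/(-6 + E))
j(Y, Z) = 0
(41 + (0*j(6, 2) + 0))*N(12) = (41 + (0*0 + 0))*(2*12/(-6 + 12)) = (41 + (0 + 0))*(2*12/6) = (41 + 0)*(2*12*(⅙)) = 41*4 = 164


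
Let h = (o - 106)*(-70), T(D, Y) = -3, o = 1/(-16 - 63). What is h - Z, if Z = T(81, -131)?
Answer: 586487/79 ≈ 7423.9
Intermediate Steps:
o = -1/79 (o = 1/(-79) = -1/79 ≈ -0.012658)
Z = -3
h = 586250/79 (h = (-1/79 - 106)*(-70) = -8375/79*(-70) = 586250/79 ≈ 7420.9)
h - Z = 586250/79 - 1*(-3) = 586250/79 + 3 = 586487/79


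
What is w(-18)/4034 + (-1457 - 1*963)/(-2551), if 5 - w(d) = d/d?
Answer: 4886242/5145367 ≈ 0.94964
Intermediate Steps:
w(d) = 4 (w(d) = 5 - d/d = 5 - 1*1 = 5 - 1 = 4)
w(-18)/4034 + (-1457 - 1*963)/(-2551) = 4/4034 + (-1457 - 1*963)/(-2551) = 4*(1/4034) + (-1457 - 963)*(-1/2551) = 2/2017 - 2420*(-1/2551) = 2/2017 + 2420/2551 = 4886242/5145367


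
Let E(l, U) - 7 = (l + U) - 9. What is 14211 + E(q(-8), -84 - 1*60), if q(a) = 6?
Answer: 14071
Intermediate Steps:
E(l, U) = -2 + U + l (E(l, U) = 7 + ((l + U) - 9) = 7 + ((U + l) - 9) = 7 + (-9 + U + l) = -2 + U + l)
14211 + E(q(-8), -84 - 1*60) = 14211 + (-2 + (-84 - 1*60) + 6) = 14211 + (-2 + (-84 - 60) + 6) = 14211 + (-2 - 144 + 6) = 14211 - 140 = 14071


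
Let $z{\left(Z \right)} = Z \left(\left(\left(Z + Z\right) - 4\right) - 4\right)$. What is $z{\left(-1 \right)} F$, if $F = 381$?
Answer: $3810$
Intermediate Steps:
$z{\left(Z \right)} = Z \left(-8 + 2 Z\right)$ ($z{\left(Z \right)} = Z \left(\left(2 Z - 4\right) - 4\right) = Z \left(\left(-4 + 2 Z\right) - 4\right) = Z \left(-8 + 2 Z\right)$)
$z{\left(-1 \right)} F = 2 \left(-1\right) \left(-4 - 1\right) 381 = 2 \left(-1\right) \left(-5\right) 381 = 10 \cdot 381 = 3810$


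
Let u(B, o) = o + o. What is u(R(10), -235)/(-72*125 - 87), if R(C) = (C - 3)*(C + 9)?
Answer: 470/9087 ≈ 0.051722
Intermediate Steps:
R(C) = (-3 + C)*(9 + C)
u(B, o) = 2*o
u(R(10), -235)/(-72*125 - 87) = (2*(-235))/(-72*125 - 87) = -470/(-9000 - 87) = -470/(-9087) = -470*(-1/9087) = 470/9087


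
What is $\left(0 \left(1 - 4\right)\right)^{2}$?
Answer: $0$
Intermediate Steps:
$\left(0 \left(1 - 4\right)\right)^{2} = \left(0 \left(-3\right)\right)^{2} = 0^{2} = 0$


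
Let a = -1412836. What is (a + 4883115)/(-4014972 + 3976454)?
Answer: -3470279/38518 ≈ -90.095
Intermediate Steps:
(a + 4883115)/(-4014972 + 3976454) = (-1412836 + 4883115)/(-4014972 + 3976454) = 3470279/(-38518) = 3470279*(-1/38518) = -3470279/38518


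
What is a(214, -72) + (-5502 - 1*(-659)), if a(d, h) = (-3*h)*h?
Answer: -20395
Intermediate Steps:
a(d, h) = -3*h**2
a(214, -72) + (-5502 - 1*(-659)) = -3*(-72)**2 + (-5502 - 1*(-659)) = -3*5184 + (-5502 + 659) = -15552 - 4843 = -20395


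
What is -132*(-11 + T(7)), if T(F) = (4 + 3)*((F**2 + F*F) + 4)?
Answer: -92796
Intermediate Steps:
T(F) = 28 + 14*F**2 (T(F) = 7*((F**2 + F**2) + 4) = 7*(2*F**2 + 4) = 7*(4 + 2*F**2) = 28 + 14*F**2)
-132*(-11 + T(7)) = -132*(-11 + (28 + 14*7**2)) = -132*(-11 + (28 + 14*49)) = -132*(-11 + (28 + 686)) = -132*(-11 + 714) = -132*703 = -92796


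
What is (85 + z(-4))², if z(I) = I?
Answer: 6561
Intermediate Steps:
(85 + z(-4))² = (85 - 4)² = 81² = 6561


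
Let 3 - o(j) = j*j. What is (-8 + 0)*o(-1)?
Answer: -16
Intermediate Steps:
o(j) = 3 - j² (o(j) = 3 - j*j = 3 - j²)
(-8 + 0)*o(-1) = (-8 + 0)*(3 - 1*(-1)²) = -8*(3 - 1*1) = -8*(3 - 1) = -8*2 = -16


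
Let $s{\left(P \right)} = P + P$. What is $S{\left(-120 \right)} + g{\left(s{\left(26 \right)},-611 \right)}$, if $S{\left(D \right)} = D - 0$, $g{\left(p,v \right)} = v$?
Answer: $-731$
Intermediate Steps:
$s{\left(P \right)} = 2 P$
$S{\left(D \right)} = D$ ($S{\left(D \right)} = D + 0 = D$)
$S{\left(-120 \right)} + g{\left(s{\left(26 \right)},-611 \right)} = -120 - 611 = -731$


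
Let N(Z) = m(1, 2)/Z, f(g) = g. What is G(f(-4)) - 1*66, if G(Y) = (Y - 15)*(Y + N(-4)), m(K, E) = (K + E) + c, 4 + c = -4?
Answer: -55/4 ≈ -13.750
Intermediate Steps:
c = -8 (c = -4 - 4 = -8)
m(K, E) = -8 + E + K (m(K, E) = (K + E) - 8 = (E + K) - 8 = -8 + E + K)
N(Z) = -5/Z (N(Z) = (-8 + 2 + 1)/Z = -5/Z)
G(Y) = (-15 + Y)*(5/4 + Y) (G(Y) = (Y - 15)*(Y - 5/(-4)) = (-15 + Y)*(Y - 5*(-1/4)) = (-15 + Y)*(Y + 5/4) = (-15 + Y)*(5/4 + Y))
G(f(-4)) - 1*66 = (-75/4 + (-4)**2 - 55/4*(-4)) - 1*66 = (-75/4 + 16 + 55) - 66 = 209/4 - 66 = -55/4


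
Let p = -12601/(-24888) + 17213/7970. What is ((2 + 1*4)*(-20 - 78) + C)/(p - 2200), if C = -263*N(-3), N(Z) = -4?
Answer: -46018907520/217928682443 ≈ -0.21116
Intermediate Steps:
p = 264413557/99178680 (p = -12601*(-1/24888) + 17213*(1/7970) = 12601/24888 + 17213/7970 = 264413557/99178680 ≈ 2.6660)
C = 1052 (C = -263*(-4) = 1052)
((2 + 1*4)*(-20 - 78) + C)/(p - 2200) = ((2 + 1*4)*(-20 - 78) + 1052)/(264413557/99178680 - 2200) = ((2 + 4)*(-98) + 1052)/(-217928682443/99178680) = (6*(-98) + 1052)*(-99178680/217928682443) = (-588 + 1052)*(-99178680/217928682443) = 464*(-99178680/217928682443) = -46018907520/217928682443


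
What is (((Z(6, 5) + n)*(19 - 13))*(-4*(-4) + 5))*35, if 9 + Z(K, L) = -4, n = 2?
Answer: -48510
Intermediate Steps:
Z(K, L) = -13 (Z(K, L) = -9 - 4 = -13)
(((Z(6, 5) + n)*(19 - 13))*(-4*(-4) + 5))*35 = (((-13 + 2)*(19 - 13))*(-4*(-4) + 5))*35 = ((-11*6)*(16 + 5))*35 = -66*21*35 = -1386*35 = -48510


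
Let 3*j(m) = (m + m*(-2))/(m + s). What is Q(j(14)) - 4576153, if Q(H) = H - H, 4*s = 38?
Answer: -4576153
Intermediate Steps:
s = 19/2 (s = (1/4)*38 = 19/2 ≈ 9.5000)
j(m) = -m/(3*(19/2 + m)) (j(m) = ((m + m*(-2))/(m + 19/2))/3 = ((m - 2*m)/(19/2 + m))/3 = ((-m)/(19/2 + m))/3 = (-m/(19/2 + m))/3 = -m/(3*(19/2 + m)))
Q(H) = 0
Q(j(14)) - 4576153 = 0 - 4576153 = -4576153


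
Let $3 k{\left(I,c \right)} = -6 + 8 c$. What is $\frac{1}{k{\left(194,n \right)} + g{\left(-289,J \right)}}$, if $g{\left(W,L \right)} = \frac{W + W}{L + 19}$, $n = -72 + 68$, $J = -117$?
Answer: $- \frac{147}{995} \approx -0.14774$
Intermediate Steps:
$n = -4$
$g{\left(W,L \right)} = \frac{2 W}{19 + L}$
$k{\left(I,c \right)} = -2 + \frac{8 c}{3}$ ($k{\left(I,c \right)} = \frac{-6 + 8 c}{3} = -2 + \frac{8 c}{3}$)
$\frac{1}{k{\left(194,n \right)} + g{\left(-289,J \right)}} = \frac{1}{\left(-2 + \frac{8}{3} \left(-4\right)\right) + 2 \left(-289\right) \frac{1}{19 - 117}} = \frac{1}{\left(-2 - \frac{32}{3}\right) + 2 \left(-289\right) \frac{1}{-98}} = \frac{1}{- \frac{38}{3} + 2 \left(-289\right) \left(- \frac{1}{98}\right)} = \frac{1}{- \frac{38}{3} + \frac{289}{49}} = \frac{1}{- \frac{995}{147}} = - \frac{147}{995}$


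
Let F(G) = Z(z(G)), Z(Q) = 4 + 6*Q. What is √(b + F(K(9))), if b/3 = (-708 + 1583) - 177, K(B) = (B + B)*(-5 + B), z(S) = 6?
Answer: √2134 ≈ 46.195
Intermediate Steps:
K(B) = 2*B*(-5 + B) (K(B) = (2*B)*(-5 + B) = 2*B*(-5 + B))
F(G) = 40 (F(G) = 4 + 6*6 = 4 + 36 = 40)
b = 2094 (b = 3*((-708 + 1583) - 177) = 3*(875 - 177) = 3*698 = 2094)
√(b + F(K(9))) = √(2094 + 40) = √2134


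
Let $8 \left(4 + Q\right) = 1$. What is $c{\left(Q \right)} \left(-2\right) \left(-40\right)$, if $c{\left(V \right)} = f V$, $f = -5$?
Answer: $1550$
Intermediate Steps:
$Q = - \frac{31}{8}$ ($Q = -4 + \frac{1}{8} \cdot 1 = -4 + \frac{1}{8} = - \frac{31}{8} \approx -3.875$)
$c{\left(V \right)} = - 5 V$
$c{\left(Q \right)} \left(-2\right) \left(-40\right) = \left(-5\right) \left(- \frac{31}{8}\right) \left(-2\right) \left(-40\right) = \frac{155}{8} \left(-2\right) \left(-40\right) = \left(- \frac{155}{4}\right) \left(-40\right) = 1550$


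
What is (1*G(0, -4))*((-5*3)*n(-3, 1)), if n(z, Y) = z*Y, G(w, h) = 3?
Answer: 135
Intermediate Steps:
n(z, Y) = Y*z
(1*G(0, -4))*((-5*3)*n(-3, 1)) = (1*3)*((-5*3)*(1*(-3))) = 3*(-15*(-3)) = 3*45 = 135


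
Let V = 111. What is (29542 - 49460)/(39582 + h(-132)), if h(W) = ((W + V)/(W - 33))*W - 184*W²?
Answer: 49795/7916127 ≈ 0.0062903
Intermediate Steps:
h(W) = -184*W² + W*(111 + W)/(-33 + W) (h(W) = ((W + 111)/(W - 33))*W - 184*W² = ((111 + W)/(-33 + W))*W - 184*W² = W*(111 + W)/(-33 + W) - 184*W² = -184*W² + W*(111 + W)/(-33 + W))
(29542 - 49460)/(39582 + h(-132)) = (29542 - 49460)/(39582 - 132*(111 - 184*(-132)² + 6073*(-132))/(-33 - 132)) = -19918/(39582 - 132*(111 - 184*17424 - 801636)/(-165)) = -19918/(39582 - 132*(-1/165)*(111 - 3206016 - 801636)) = -19918/(39582 - 132*(-1/165)*(-4007541)) = -19918/(39582 - 16030164/5) = -19918/(-15832254/5) = -19918*(-5/15832254) = 49795/7916127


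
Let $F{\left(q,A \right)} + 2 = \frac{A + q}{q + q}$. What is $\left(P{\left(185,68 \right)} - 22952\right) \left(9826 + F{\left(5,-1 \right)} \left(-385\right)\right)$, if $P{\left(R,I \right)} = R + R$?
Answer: $-235801244$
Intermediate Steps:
$P{\left(R,I \right)} = 2 R$
$F{\left(q,A \right)} = -2 + \frac{A + q}{2 q}$ ($F{\left(q,A \right)} = -2 + \frac{A + q}{q + q} = -2 + \frac{A + q}{2 q}$)
$\left(P{\left(185,68 \right)} - 22952\right) \left(9826 + F{\left(5,-1 \right)} \left(-385\right)\right) = \left(2 \cdot 185 - 22952\right) \left(9826 + \frac{-1 - 15}{2 \cdot 5} \left(-385\right)\right) = \left(370 - 22952\right) \left(9826 + \frac{1}{2} \cdot \frac{1}{5} \left(-1 - 15\right) \left(-385\right)\right) = - 22582 \left(9826 + \frac{1}{2} \cdot \frac{1}{5} \left(-16\right) \left(-385\right)\right) = - 22582 \left(9826 - -616\right) = - 22582 \left(9826 + 616\right) = \left(-22582\right) 10442 = -235801244$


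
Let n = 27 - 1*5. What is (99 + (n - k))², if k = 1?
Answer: 14400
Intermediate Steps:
n = 22 (n = 27 - 5 = 22)
(99 + (n - k))² = (99 + (22 - 1*1))² = (99 + (22 - 1))² = (99 + 21)² = 120² = 14400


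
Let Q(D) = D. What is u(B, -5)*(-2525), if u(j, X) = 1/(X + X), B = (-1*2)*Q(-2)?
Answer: 505/2 ≈ 252.50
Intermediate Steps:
B = 4 (B = -1*2*(-2) = -2*(-2) = 4)
u(j, X) = 1/(2*X)
u(B, -5)*(-2525) = ((½)/(-5))*(-2525) = ((½)*(-⅕))*(-2525) = -⅒*(-2525) = 505/2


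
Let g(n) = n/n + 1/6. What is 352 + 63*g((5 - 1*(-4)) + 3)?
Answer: 851/2 ≈ 425.50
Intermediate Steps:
g(n) = 7/6 (g(n) = 1 + 1*(⅙) = 1 + ⅙ = 7/6)
352 + 63*g((5 - 1*(-4)) + 3) = 352 + 63*(7/6) = 352 + 147/2 = 851/2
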